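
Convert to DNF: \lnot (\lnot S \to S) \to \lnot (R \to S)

\lnot (\lnot S \to S) \to \lnot (R \to S)
≡ \lnot \lnot (\lnot S \to S) \lor \lnot (R \to S)   [eliminate \to]
≡ \lnot \lnot (\lnot \lnot S \lor S) \lor \lnot (R \to S)   [eliminate \to]
≡ \lnot \lnot (\lnot \lnot S \lor S) \lor \lnot (\lnot R \lor S)   [eliminate \to]
≡ \lnot \lnot S \lor S \lor \lnot (\lnot R \lor S)   [double negation]
≡ S \lor S \lor \lnot (\lnot R \lor S)   [double negation]
≡ S \lor S \lor (\lnot \lnot R \land \lnot S)   [De Morgan]
≡ S \lor S \lor (R \land \lnot S)   [double negation]
≡ S \lor (R \land \lnot S)   [simplify]

S \lor (R \land \lnot S)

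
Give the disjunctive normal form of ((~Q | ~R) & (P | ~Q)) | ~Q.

~Q | (~R & P)

((~Q | ~R) & (P | ~Q)) | ~Q
≡ (~Q & P) | (~Q & ~Q) | (~R & P) | (~R & ~Q) | ~Q
≡ ~Q | (~R & P)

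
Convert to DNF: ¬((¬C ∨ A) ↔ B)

¬((¬C ∨ A) ↔ B)
= ¬(((¬C ∨ A) → B) ∧ (B → (¬C ∨ A)))   — eliminate ↔
= ¬((¬(¬C ∨ A) ∨ B) ∧ (B → (¬C ∨ A)))   — eliminate →
= ¬((¬(¬C ∨ A) ∨ B) ∧ (¬B ∨ ¬C ∨ A))   — eliminate →
= ¬(¬(¬C ∨ A) ∨ B) ∨ ¬(¬B ∨ ¬C ∨ A)   — De Morgan
= (¬¬(¬C ∨ A) ∧ ¬B) ∨ ¬(¬B ∨ ¬C ∨ A)   — De Morgan
= ((¬C ∨ A) ∧ ¬B) ∨ ¬(¬B ∨ ¬C ∨ A)   — double negation
= ((¬C ∨ A) ∧ ¬B) ∨ (¬¬B ∧ ¬¬C ∧ ¬A)   — De Morgan
= ((¬C ∨ A) ∧ ¬B) ∨ (B ∧ ¬¬C ∧ ¬A)   — double negation
= ((¬C ∨ A) ∧ ¬B) ∨ (B ∧ C ∧ ¬A)   — double negation
= (¬C ∧ ¬B) ∨ (A ∧ ¬B) ∨ (B ∧ C ∧ ¬A)   — distribute ∧ over ∨

(¬C ∧ ¬B) ∨ (A ∧ ¬B) ∨ (B ∧ C ∧ ¬A)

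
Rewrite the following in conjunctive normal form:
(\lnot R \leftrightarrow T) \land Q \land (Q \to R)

(\lnot R \leftrightarrow T) \land Q \land (Q \to R)
⇔ (\lnot R \to T) \land (T \to \lnot R) \land Q \land (Q \to R)   [eliminate \leftrightarrow]
⇔ (\lnot \lnot R \lor T) \land (T \to \lnot R) \land Q \land (Q \to R)   [eliminate \to]
⇔ (\lnot \lnot R \lor T) \land (\lnot T \lor \lnot R) \land Q \land (Q \to R)   [eliminate \to]
⇔ (\lnot \lnot R \lor T) \land (\lnot T \lor \lnot R) \land Q \land (\lnot Q \lor R)   [eliminate \to]
⇔ (R \lor T) \land (\lnot T \lor \lnot R) \land Q \land (\lnot Q \lor R)   [double negation]

(R \lor T) \land (\lnot T \lor \lnot R) \land Q \land (\lnot Q \lor R)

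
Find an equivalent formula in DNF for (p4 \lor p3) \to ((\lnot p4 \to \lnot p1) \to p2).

(\lnot p4 \land \lnot p3) \lor (\lnot p4 \land p1) \lor p2

(p4 \lor p3) \to ((\lnot p4 \to \lnot p1) \to p2)
≡ \lnot (p4 \lor p3) \lor ((\lnot p4 \to \lnot p1) \to p2)   [eliminate \to]
≡ \lnot (p4 \lor p3) \lor \lnot (\lnot p4 \to \lnot p1) \lor p2   [eliminate \to]
≡ \lnot (p4 \lor p3) \lor \lnot (\lnot \lnot p4 \lor \lnot p1) \lor p2   [eliminate \to]
≡ (\lnot p4 \land \lnot p3) \lor \lnot (\lnot \lnot p4 \lor \lnot p1) \lor p2   [De Morgan]
≡ (\lnot p4 \land \lnot p3) \lor (\lnot \lnot \lnot p4 \land \lnot \lnot p1) \lor p2   [De Morgan]
≡ (\lnot p4 \land \lnot p3) \lor (\lnot p4 \land \lnot \lnot p1) \lor p2   [double negation]
≡ (\lnot p4 \land \lnot p3) \lor (\lnot p4 \land p1) \lor p2   [double negation]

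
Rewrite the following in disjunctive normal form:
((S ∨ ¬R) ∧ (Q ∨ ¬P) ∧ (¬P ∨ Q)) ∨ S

(¬R ∧ Q) ∨ (¬R ∧ ¬P) ∨ S

((S ∨ ¬R) ∧ (Q ∨ ¬P) ∧ (¬P ∨ Q)) ∨ S
≡ (S ∧ Q ∧ ¬P) ∨ (S ∧ Q ∧ Q) ∨ (S ∧ ¬P ∧ ¬P) ∨ (S ∧ ¬P ∧ Q) ∨ (¬R ∧ Q ∧ ¬P) ∨ (¬R ∧ Q ∧ Q) ∨ (¬R ∧ ¬P ∧ ¬P) ∨ (¬R ∧ ¬P ∧ Q) ∨ S
≡ (¬R ∧ Q) ∨ (¬R ∧ ¬P) ∨ S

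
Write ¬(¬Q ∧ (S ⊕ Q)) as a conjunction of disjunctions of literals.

¬(¬Q ∧ (S ⊕ Q))
≡ ¬(¬Q ∧ (S ∨ Q) ∧ ¬(S ∧ Q))   — expand ⊕
≡ ¬¬Q ∨ ¬(S ∨ Q) ∨ ¬¬(S ∧ Q)   — De Morgan
≡ Q ∨ ¬(S ∨ Q) ∨ ¬¬(S ∧ Q)   — double negation
≡ Q ∨ (¬S ∧ ¬Q) ∨ ¬¬(S ∧ Q)   — De Morgan
≡ Q ∨ (¬S ∧ ¬Q) ∨ (S ∧ Q)   — double negation
≡ (Q ∨ ¬S ∨ S) ∧ (Q ∨ ¬S ∨ Q) ∧ (Q ∨ ¬Q ∨ S) ∧ (Q ∨ ¬Q ∨ Q)   — distribute ∨ over ∧
≡ Q ∨ ¬S   — simplify

Q ∨ ¬S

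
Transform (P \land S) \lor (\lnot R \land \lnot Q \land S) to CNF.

(P \lor \lnot R) \land (P \lor \lnot Q) \land S

(P \land S) \lor (\lnot R \land \lnot Q \land S)
≡ (P \lor \lnot R) \land (P \lor \lnot Q) \land (P \lor S) \land (S \lor \lnot R) \land (S \lor \lnot Q) \land (S \lor S)   — distribute \lor over \land
≡ (P \lor \lnot R) \land (P \lor \lnot Q) \land S   — simplify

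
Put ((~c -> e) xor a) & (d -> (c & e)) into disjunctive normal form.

(c & ~a & ~d) | (c & ~a & e) | (e & ~a & ~d) | (~c & ~e & a & ~d)

((~c -> e) xor a) & (d -> (c & e))
≡ (((~c -> e) & ~a) | (~(~c -> e) & a)) & (d -> (c & e))   [expand xor]
≡ (((~~c | e) & ~a) | (~(~c -> e) & a)) & (d -> (c & e))   [eliminate ->]
≡ (((~~c | e) & ~a) | (~(~~c | e) & a)) & (d -> (c & e))   [eliminate ->]
≡ (((~~c | e) & ~a) | (~(~~c | e) & a)) & (~d | (c & e))   [eliminate ->]
≡ (((c | e) & ~a) | (~(~~c | e) & a)) & (~d | (c & e))   [double negation]
≡ (((c | e) & ~a) | (~~~c & ~e & a)) & (~d | (c & e))   [De Morgan]
≡ (((c | e) & ~a) | (~c & ~e & a)) & (~d | (c & e))   [double negation]
≡ (c & ~a & ~d) | (c & ~a & c & e) | (e & ~a & ~d) | (e & ~a & c & e) | (~c & ~e & a & ~d) | (~c & ~e & a & c & e)   [distribute & over |]
≡ (c & ~a & ~d) | (c & ~a & e) | (e & ~a & ~d) | (~c & ~e & a & ~d)   [simplify]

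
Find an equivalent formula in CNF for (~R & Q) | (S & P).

(~R & Q) | (S & P)
≡ (~R | S) & (~R | P) & (Q | S) & (Q | P)

(~R | S) & (~R | P) & (Q | S) & (Q | P)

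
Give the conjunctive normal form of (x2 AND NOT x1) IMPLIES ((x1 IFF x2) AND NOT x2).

(x2 AND NOT x1) IMPLIES ((x1 IFF x2) AND NOT x2)
≡ NOT (x2 AND NOT x1) OR ((x1 IFF x2) AND NOT x2)   — eliminate IMPLIES
≡ NOT (x2 AND NOT x1) OR ((x1 IMPLIES x2) AND (x2 IMPLIES x1) AND NOT x2)   — eliminate IFF
≡ NOT (x2 AND NOT x1) OR ((NOT x1 OR x2) AND (x2 IMPLIES x1) AND NOT x2)   — eliminate IMPLIES
≡ NOT (x2 AND NOT x1) OR ((NOT x1 OR x2) AND (NOT x2 OR x1) AND NOT x2)   — eliminate IMPLIES
≡ NOT x2 OR NOT NOT x1 OR ((NOT x1 OR x2) AND (NOT x2 OR x1) AND NOT x2)   — De Morgan
≡ NOT x2 OR x1 OR ((NOT x1 OR x2) AND (NOT x2 OR x1) AND NOT x2)   — double negation
≡ (NOT x2 OR x1 OR NOT x1 OR x2) AND (NOT x2 OR x1 OR NOT x2 OR x1) AND (NOT x2 OR x1 OR NOT x2)   — distribute OR over AND
≡ NOT x2 OR x1   — simplify

NOT x2 OR x1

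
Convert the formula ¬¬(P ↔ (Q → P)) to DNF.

¬¬(P ↔ (Q → P))
≡ ¬¬((P → (Q → P)) ∧ ((Q → P) → P))   — eliminate ↔
≡ ¬¬((¬P ∨ (Q → P)) ∧ ((Q → P) → P))   — eliminate →
≡ ¬¬((¬P ∨ ¬Q ∨ P) ∧ ((Q → P) → P))   — eliminate →
≡ ¬¬((¬P ∨ ¬Q ∨ P) ∧ (¬(Q → P) ∨ P))   — eliminate →
≡ ¬¬((¬P ∨ ¬Q ∨ P) ∧ (¬(¬Q ∨ P) ∨ P))   — eliminate →
≡ (¬P ∨ ¬Q ∨ P) ∧ (¬(¬Q ∨ P) ∨ P)   — double negation
≡ (¬P ∨ ¬Q ∨ P) ∧ ((¬¬Q ∧ ¬P) ∨ P)   — De Morgan
≡ (¬P ∨ ¬Q ∨ P) ∧ ((Q ∧ ¬P) ∨ P)   — double negation
≡ (¬P ∧ Q ∧ ¬P) ∨ (¬P ∧ P) ∨ (¬Q ∧ Q ∧ ¬P) ∨ (¬Q ∧ P) ∨ (P ∧ Q ∧ ¬P) ∨ (P ∧ P)   — distribute ∧ over ∨
≡ (¬P ∧ Q) ∨ P   — simplify

(¬P ∧ Q) ∨ P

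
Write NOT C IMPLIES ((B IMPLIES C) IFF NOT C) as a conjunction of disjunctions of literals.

C OR NOT B

NOT C IMPLIES ((B IMPLIES C) IFF NOT C)
= NOT NOT C OR ((B IMPLIES C) IFF NOT C)   [eliminate IMPLIES]
= NOT NOT C OR (((B IMPLIES C) IMPLIES NOT C) AND (NOT C IMPLIES (B IMPLIES C)))   [eliminate IFF]
= NOT NOT C OR ((NOT (B IMPLIES C) OR NOT C) AND (NOT C IMPLIES (B IMPLIES C)))   [eliminate IMPLIES]
= NOT NOT C OR ((NOT (NOT B OR C) OR NOT C) AND (NOT C IMPLIES (B IMPLIES C)))   [eliminate IMPLIES]
= NOT NOT C OR ((NOT (NOT B OR C) OR NOT C) AND (NOT NOT C OR (B IMPLIES C)))   [eliminate IMPLIES]
= NOT NOT C OR ((NOT (NOT B OR C) OR NOT C) AND (NOT NOT C OR NOT B OR C))   [eliminate IMPLIES]
= C OR ((NOT (NOT B OR C) OR NOT C) AND (NOT NOT C OR NOT B OR C))   [double negation]
= C OR (((NOT NOT B AND NOT C) OR NOT C) AND (NOT NOT C OR NOT B OR C))   [De Morgan]
= C OR (((B AND NOT C) OR NOT C) AND (NOT NOT C OR NOT B OR C))   [double negation]
= C OR (((B AND NOT C) OR NOT C) AND (C OR NOT B OR C))   [double negation]
= (C OR B OR NOT C) AND (C OR NOT C OR NOT C) AND (C OR C OR NOT B OR C)   [distribute OR over AND]
= C OR NOT B   [simplify]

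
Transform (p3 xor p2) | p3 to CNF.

p3 | p2

(p3 xor p2) | p3
⇔ ((p3 | p2) & ~(p3 & p2)) | p3   (expand xor)
⇔ ((p3 | p2) & (~p3 | ~p2)) | p3   (De Morgan)
⇔ (p3 | p2 | p3) & (~p3 | ~p2 | p3)   (distribute | over &)
⇔ p3 | p2   (simplify)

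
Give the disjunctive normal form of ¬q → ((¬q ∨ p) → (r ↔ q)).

q ∨ (¬r ∧ ¬q)

¬q → ((¬q ∨ p) → (r ↔ q))
⇔ ¬¬q ∨ ((¬q ∨ p) → (r ↔ q))   — eliminate →
⇔ ¬¬q ∨ ¬(¬q ∨ p) ∨ (r ↔ q)   — eliminate →
⇔ ¬¬q ∨ ¬(¬q ∨ p) ∨ ((r → q) ∧ (q → r))   — eliminate ↔
⇔ ¬¬q ∨ ¬(¬q ∨ p) ∨ ((¬r ∨ q) ∧ (q → r))   — eliminate →
⇔ ¬¬q ∨ ¬(¬q ∨ p) ∨ ((¬r ∨ q) ∧ (¬q ∨ r))   — eliminate →
⇔ q ∨ ¬(¬q ∨ p) ∨ ((¬r ∨ q) ∧ (¬q ∨ r))   — double negation
⇔ q ∨ (¬¬q ∧ ¬p) ∨ ((¬r ∨ q) ∧ (¬q ∨ r))   — De Morgan
⇔ q ∨ (q ∧ ¬p) ∨ ((¬r ∨ q) ∧ (¬q ∨ r))   — double negation
⇔ q ∨ (q ∧ ¬p) ∨ (¬r ∧ ¬q) ∨ (¬r ∧ r) ∨ (q ∧ ¬q) ∨ (q ∧ r)   — distribute ∧ over ∨
⇔ q ∨ (¬r ∧ ¬q)   — simplify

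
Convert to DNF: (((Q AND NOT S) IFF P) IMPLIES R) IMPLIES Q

(NOT Q AND NOT P AND NOT R) OR (S AND NOT P AND NOT R) OR Q

(((Q AND NOT S) IFF P) IMPLIES R) IMPLIES Q
≡ NOT (((Q AND NOT S) IFF P) IMPLIES R) OR Q   — eliminate IMPLIES
≡ NOT (NOT ((Q AND NOT S) IFF P) OR R) OR Q   — eliminate IMPLIES
≡ NOT (NOT (((Q AND NOT S) IMPLIES P) AND (P IMPLIES (Q AND NOT S))) OR R) OR Q   — eliminate IFF
≡ NOT (NOT ((NOT (Q AND NOT S) OR P) AND (P IMPLIES (Q AND NOT S))) OR R) OR Q   — eliminate IMPLIES
≡ NOT (NOT ((NOT (Q AND NOT S) OR P) AND (NOT P OR (Q AND NOT S))) OR R) OR Q   — eliminate IMPLIES
≡ (NOT NOT ((NOT (Q AND NOT S) OR P) AND (NOT P OR (Q AND NOT S))) AND NOT R) OR Q   — De Morgan
≡ ((NOT (Q AND NOT S) OR P) AND (NOT P OR (Q AND NOT S)) AND NOT R) OR Q   — double negation
≡ ((NOT Q OR NOT NOT S OR P) AND (NOT P OR (Q AND NOT S)) AND NOT R) OR Q   — De Morgan
≡ ((NOT Q OR S OR P) AND (NOT P OR (Q AND NOT S)) AND NOT R) OR Q   — double negation
≡ (NOT Q AND NOT P AND NOT R) OR (NOT Q AND Q AND NOT S AND NOT R) OR (S AND NOT P AND NOT R) OR (S AND Q AND NOT S AND NOT R) OR (P AND NOT P AND NOT R) OR (P AND Q AND NOT S AND NOT R) OR Q   — distribute AND over OR
≡ (NOT Q AND NOT P AND NOT R) OR (S AND NOT P AND NOT R) OR Q   — simplify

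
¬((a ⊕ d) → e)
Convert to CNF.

(a ∨ d) ∧ (¬a ∨ ¬d) ∧ ¬e

¬((a ⊕ d) → e)
≡ ¬(¬(a ⊕ d) ∨ e)   [eliminate →]
≡ ¬(¬((a ∨ d) ∧ ¬(a ∧ d)) ∨ e)   [expand ⊕]
≡ ¬¬((a ∨ d) ∧ ¬(a ∧ d)) ∧ ¬e   [De Morgan]
≡ (a ∨ d) ∧ ¬(a ∧ d) ∧ ¬e   [double negation]
≡ (a ∨ d) ∧ (¬a ∨ ¬d) ∧ ¬e   [De Morgan]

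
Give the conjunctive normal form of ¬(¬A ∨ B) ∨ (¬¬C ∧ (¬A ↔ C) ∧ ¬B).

¬(¬A ∨ B) ∨ (¬¬C ∧ (¬A ↔ C) ∧ ¬B)
⇔ ¬(¬A ∨ B) ∨ (¬¬C ∧ (¬A → C) ∧ (C → ¬A) ∧ ¬B)   [eliminate ↔]
⇔ ¬(¬A ∨ B) ∨ (¬¬C ∧ (¬¬A ∨ C) ∧ (C → ¬A) ∧ ¬B)   [eliminate →]
⇔ ¬(¬A ∨ B) ∨ (¬¬C ∧ (¬¬A ∨ C) ∧ (¬C ∨ ¬A) ∧ ¬B)   [eliminate →]
⇔ (¬¬A ∧ ¬B) ∨ (¬¬C ∧ (¬¬A ∨ C) ∧ (¬C ∨ ¬A) ∧ ¬B)   [De Morgan]
⇔ (A ∧ ¬B) ∨ (¬¬C ∧ (¬¬A ∨ C) ∧ (¬C ∨ ¬A) ∧ ¬B)   [double negation]
⇔ (A ∧ ¬B) ∨ (C ∧ (¬¬A ∨ C) ∧ (¬C ∨ ¬A) ∧ ¬B)   [double negation]
⇔ (A ∧ ¬B) ∨ (C ∧ (A ∨ C) ∧ (¬C ∨ ¬A) ∧ ¬B)   [double negation]
⇔ (A ∨ C) ∧ (A ∨ A ∨ C) ∧ (A ∨ ¬C ∨ ¬A) ∧ (A ∨ ¬B) ∧ (¬B ∨ C) ∧ (¬B ∨ A ∨ C) ∧ (¬B ∨ ¬C ∨ ¬A) ∧ (¬B ∨ ¬B)   [distribute ∨ over ∧]
⇔ (A ∨ C) ∧ ¬B   [simplify]

(A ∨ C) ∧ ¬B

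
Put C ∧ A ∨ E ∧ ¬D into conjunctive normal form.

C ∧ A ∨ E ∧ ¬D
≡ (C ∨ E) ∧ (C ∨ ¬D) ∧ (A ∨ E) ∧ (A ∨ ¬D)   [distribute ∨ over ∧]

(C ∨ E) ∧ (C ∨ ¬D) ∧ (A ∨ E) ∧ (A ∨ ¬D)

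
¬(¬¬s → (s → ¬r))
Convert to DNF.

¬(¬¬s → (s → ¬r))
≡ ¬(¬¬¬s ∨ (s → ¬r))   [eliminate →]
≡ ¬(¬¬¬s ∨ ¬s ∨ ¬r)   [eliminate →]
≡ ¬¬¬¬s ∧ ¬¬s ∧ ¬¬r   [De Morgan]
≡ ¬¬s ∧ ¬¬s ∧ ¬¬r   [double negation]
≡ s ∧ ¬¬s ∧ ¬¬r   [double negation]
≡ s ∧ s ∧ ¬¬r   [double negation]
≡ s ∧ s ∧ r   [double negation]
≡ s ∧ r   [simplify]

s ∧ r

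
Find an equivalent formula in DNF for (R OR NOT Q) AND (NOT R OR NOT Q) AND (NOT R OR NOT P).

(R OR NOT Q) AND (NOT R OR NOT Q) AND (NOT R OR NOT P)
≡ (R AND NOT R AND NOT R) OR (R AND NOT R AND NOT P) OR (R AND NOT Q AND NOT R) OR (R AND NOT Q AND NOT P) OR (NOT Q AND NOT R AND NOT R) OR (NOT Q AND NOT R AND NOT P) OR (NOT Q AND NOT Q AND NOT R) OR (NOT Q AND NOT Q AND NOT P)   [distribute AND over OR]
≡ (NOT Q AND NOT R) OR (NOT Q AND NOT P)   [simplify]

(NOT Q AND NOT R) OR (NOT Q AND NOT P)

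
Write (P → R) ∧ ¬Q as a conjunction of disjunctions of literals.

(¬P ∨ R) ∧ ¬Q

(P → R) ∧ ¬Q
= (¬P ∨ R) ∧ ¬Q   [eliminate →]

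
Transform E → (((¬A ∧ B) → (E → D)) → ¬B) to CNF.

E → (((¬A ∧ B) → (E → D)) → ¬B)
⇔ ¬E ∨ (((¬A ∧ B) → (E → D)) → ¬B)   (eliminate →)
⇔ ¬E ∨ ¬((¬A ∧ B) → (E → D)) ∨ ¬B   (eliminate →)
⇔ ¬E ∨ ¬(¬(¬A ∧ B) ∨ (E → D)) ∨ ¬B   (eliminate →)
⇔ ¬E ∨ ¬(¬(¬A ∧ B) ∨ ¬E ∨ D) ∨ ¬B   (eliminate →)
⇔ ¬E ∨ (¬¬(¬A ∧ B) ∧ ¬¬E ∧ ¬D) ∨ ¬B   (De Morgan)
⇔ ¬E ∨ (¬A ∧ B ∧ ¬¬E ∧ ¬D) ∨ ¬B   (double negation)
⇔ ¬E ∨ (¬A ∧ B ∧ E ∧ ¬D) ∨ ¬B   (double negation)
⇔ (¬E ∨ ¬A ∨ ¬B) ∧ (¬E ∨ B ∨ ¬B) ∧ (¬E ∨ E ∨ ¬B) ∧ (¬E ∨ ¬D ∨ ¬B)   (distribute ∨ over ∧)
⇔ (¬E ∨ ¬A ∨ ¬B) ∧ (¬E ∨ ¬D ∨ ¬B)   (simplify)

(¬E ∨ ¬A ∨ ¬B) ∧ (¬E ∨ ¬D ∨ ¬B)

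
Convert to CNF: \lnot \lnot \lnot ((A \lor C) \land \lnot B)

\lnot \lnot \lnot ((A \lor C) \land \lnot B)
≡ \lnot ((A \lor C) \land \lnot B)   — double negation
≡ \lnot (A \lor C) \lor \lnot \lnot B   — De Morgan
≡ (\lnot A \land \lnot C) \lor \lnot \lnot B   — De Morgan
≡ (\lnot A \land \lnot C) \lor B   — double negation
≡ (\lnot A \lor B) \land (\lnot C \lor B)   — distribute \lor over \land

(\lnot A \lor B) \land (\lnot C \lor B)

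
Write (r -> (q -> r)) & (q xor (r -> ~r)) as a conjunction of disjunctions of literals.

(r -> (q -> r)) & (q xor (r -> ~r))
≡ (~r | (q -> r)) & (q xor (r -> ~r))   [eliminate ->]
≡ (~r | ~q | r) & (q xor (r -> ~r))   [eliminate ->]
≡ (~r | ~q | r) & (q | (r -> ~r)) & ~(q & (r -> ~r))   [expand xor]
≡ (~r | ~q | r) & (q | ~r | ~r) & ~(q & (r -> ~r))   [eliminate ->]
≡ (~r | ~q | r) & (q | ~r | ~r) & ~(q & (~r | ~r))   [eliminate ->]
≡ (~r | ~q | r) & (q | ~r | ~r) & (~q | ~(~r | ~r))   [De Morgan]
≡ (~r | ~q | r) & (q | ~r | ~r) & (~q | (~~r & ~~r))   [De Morgan]
≡ (~r | ~q | r) & (q | ~r | ~r) & (~q | (r & ~~r))   [double negation]
≡ (~r | ~q | r) & (q | ~r | ~r) & (~q | (r & r))   [double negation]
≡ (~r | ~q | r) & (q | ~r | ~r) & (~q | r) & (~q | r)   [distribute | over &]
≡ (q | ~r) & (~q | r)   [simplify]

(q | ~r) & (~q | r)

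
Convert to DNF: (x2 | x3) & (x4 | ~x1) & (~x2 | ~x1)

(x2 | x3) & (x4 | ~x1) & (~x2 | ~x1)
≡ (x2 & x4 & ~x2) | (x2 & x4 & ~x1) | (x2 & ~x1 & ~x2) | (x2 & ~x1 & ~x1) | (x3 & x4 & ~x2) | (x3 & x4 & ~x1) | (x3 & ~x1 & ~x2) | (x3 & ~x1 & ~x1)   (distribute & over |)
≡ (x2 & ~x1) | (x3 & x4 & ~x2) | (x3 & ~x1)   (simplify)

(x2 & ~x1) | (x3 & x4 & ~x2) | (x3 & ~x1)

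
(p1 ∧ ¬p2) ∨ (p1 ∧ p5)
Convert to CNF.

p1 ∧ (¬p2 ∨ p5)

(p1 ∧ ¬p2) ∨ (p1 ∧ p5)
⇔ (p1 ∨ p1) ∧ (p1 ∨ p5) ∧ (¬p2 ∨ p1) ∧ (¬p2 ∨ p5)
⇔ p1 ∧ (¬p2 ∨ p5)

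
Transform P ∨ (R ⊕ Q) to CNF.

P ∨ (R ⊕ Q)
= P ∨ ((R ∨ Q) ∧ ¬(R ∧ Q))   [expand ⊕]
= P ∨ ((R ∨ Q) ∧ (¬R ∨ ¬Q))   [De Morgan]
= (P ∨ R ∨ Q) ∧ (P ∨ ¬R ∨ ¬Q)   [distribute ∨ over ∧]

(P ∨ R ∨ Q) ∧ (P ∨ ¬R ∨ ¬Q)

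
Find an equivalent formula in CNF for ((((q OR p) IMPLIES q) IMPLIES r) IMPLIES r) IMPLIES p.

(q OR p OR r) AND (NOT q OR r OR p) AND (NOT r OR p)

((((q OR p) IMPLIES q) IMPLIES r) IMPLIES r) IMPLIES p
≡ NOT ((((q OR p) IMPLIES q) IMPLIES r) IMPLIES r) OR p   [eliminate IMPLIES]
≡ NOT (NOT (((q OR p) IMPLIES q) IMPLIES r) OR r) OR p   [eliminate IMPLIES]
≡ NOT (NOT (NOT ((q OR p) IMPLIES q) OR r) OR r) OR p   [eliminate IMPLIES]
≡ NOT (NOT (NOT (NOT (q OR p) OR q) OR r) OR r) OR p   [eliminate IMPLIES]
≡ (NOT NOT (NOT (NOT (q OR p) OR q) OR r) AND NOT r) OR p   [De Morgan]
≡ ((NOT (NOT (q OR p) OR q) OR r) AND NOT r) OR p   [double negation]
≡ (((NOT NOT (q OR p) AND NOT q) OR r) AND NOT r) OR p   [De Morgan]
≡ ((((q OR p) AND NOT q) OR r) AND NOT r) OR p   [double negation]
≡ (q OR p OR r OR p) AND (NOT q OR r OR p) AND (NOT r OR p)   [distribute OR over AND]
≡ (q OR p OR r) AND (NOT q OR r OR p) AND (NOT r OR p)   [simplify]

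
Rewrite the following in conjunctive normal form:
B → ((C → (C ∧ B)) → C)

B → ((C → (C ∧ B)) → C)
≡ ¬B ∨ ((C → (C ∧ B)) → C)
≡ ¬B ∨ ¬(C → (C ∧ B)) ∨ C
≡ ¬B ∨ ¬(¬C ∨ (C ∧ B)) ∨ C
≡ ¬B ∨ (¬¬C ∧ ¬(C ∧ B)) ∨ C
≡ ¬B ∨ (C ∧ ¬(C ∧ B)) ∨ C
≡ ¬B ∨ (C ∧ (¬C ∨ ¬B)) ∨ C
≡ (¬B ∨ C ∨ C) ∧ (¬B ∨ ¬C ∨ ¬B ∨ C)
≡ ¬B ∨ C

¬B ∨ C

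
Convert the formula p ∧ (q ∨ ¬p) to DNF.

p ∧ (q ∨ ¬p)
⇔ (p ∧ q) ∨ (p ∧ ¬p)   [distribute ∧ over ∨]
⇔ p ∧ q   [simplify]

p ∧ q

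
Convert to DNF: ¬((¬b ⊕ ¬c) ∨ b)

¬((¬b ⊕ ¬c) ∨ b)
≡ ¬((¬b ∧ ¬¬c) ∨ (¬¬b ∧ ¬c) ∨ b)   — expand ⊕
≡ ¬(¬b ∧ ¬¬c) ∧ ¬(¬¬b ∧ ¬c) ∧ ¬b   — De Morgan
≡ (¬¬b ∨ ¬¬¬c) ∧ ¬(¬¬b ∧ ¬c) ∧ ¬b   — De Morgan
≡ (b ∨ ¬¬¬c) ∧ ¬(¬¬b ∧ ¬c) ∧ ¬b   — double negation
≡ (b ∨ ¬c) ∧ ¬(¬¬b ∧ ¬c) ∧ ¬b   — double negation
≡ (b ∨ ¬c) ∧ (¬¬¬b ∨ ¬¬c) ∧ ¬b   — De Morgan
≡ (b ∨ ¬c) ∧ (¬b ∨ ¬¬c) ∧ ¬b   — double negation
≡ (b ∨ ¬c) ∧ (¬b ∨ c) ∧ ¬b   — double negation
≡ (b ∧ ¬b ∧ ¬b) ∨ (b ∧ c ∧ ¬b) ∨ (¬c ∧ ¬b ∧ ¬b) ∨ (¬c ∧ c ∧ ¬b)   — distribute ∧ over ∨
≡ ¬c ∧ ¬b   — simplify

¬c ∧ ¬b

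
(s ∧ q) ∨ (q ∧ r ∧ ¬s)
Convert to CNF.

(s ∧ q) ∨ (q ∧ r ∧ ¬s)
⇔ (s ∨ q) ∧ (s ∨ r) ∧ (s ∨ ¬s) ∧ (q ∨ q) ∧ (q ∨ r) ∧ (q ∨ ¬s)   — distribute ∨ over ∧
⇔ (s ∨ r) ∧ q   — simplify

(s ∨ r) ∧ q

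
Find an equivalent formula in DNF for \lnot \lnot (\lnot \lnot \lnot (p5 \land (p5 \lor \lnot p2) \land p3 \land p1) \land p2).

\lnot \lnot (\lnot \lnot \lnot (p5 \land (p5 \lor \lnot p2) \land p3 \land p1) \land p2)
≡ \lnot \lnot \lnot (p5 \land (p5 \lor \lnot p2) \land p3 \land p1) \land p2   — double negation
≡ \lnot (p5 \land (p5 \lor \lnot p2) \land p3 \land p1) \land p2   — double negation
≡ (\lnot p5 \lor \lnot (p5 \lor \lnot p2) \lor \lnot p3 \lor \lnot p1) \land p2   — De Morgan
≡ (\lnot p5 \lor (\lnot p5 \land \lnot \lnot p2) \lor \lnot p3 \lor \lnot p1) \land p2   — De Morgan
≡ (\lnot p5 \lor (\lnot p5 \land p2) \lor \lnot p3 \lor \lnot p1) \land p2   — double negation
≡ (\lnot p5 \land p2) \lor (\lnot p5 \land p2 \land p2) \lor (\lnot p3 \land p2) \lor (\lnot p1 \land p2)   — distribute \land over \lor
≡ (\lnot p5 \land p2) \lor (\lnot p3 \land p2) \lor (\lnot p1 \land p2)   — simplify

(\lnot p5 \land p2) \lor (\lnot p3 \land p2) \lor (\lnot p1 \land p2)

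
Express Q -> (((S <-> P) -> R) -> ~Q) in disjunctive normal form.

~Q | (~S & ~P & ~R) | (P & S & ~R)

Q -> (((S <-> P) -> R) -> ~Q)
⇔ ~Q | (((S <-> P) -> R) -> ~Q)   — eliminate ->
⇔ ~Q | ~((S <-> P) -> R) | ~Q   — eliminate ->
⇔ ~Q | ~(~(S <-> P) | R) | ~Q   — eliminate ->
⇔ ~Q | ~(~((S -> P) & (P -> S)) | R) | ~Q   — eliminate <->
⇔ ~Q | ~(~((~S | P) & (P -> S)) | R) | ~Q   — eliminate ->
⇔ ~Q | ~(~((~S | P) & (~P | S)) | R) | ~Q   — eliminate ->
⇔ ~Q | (~~((~S | P) & (~P | S)) & ~R) | ~Q   — De Morgan
⇔ ~Q | ((~S | P) & (~P | S) & ~R) | ~Q   — double negation
⇔ ~Q | (~S & ~P & ~R) | (~S & S & ~R) | (P & ~P & ~R) | (P & S & ~R) | ~Q   — distribute & over |
⇔ ~Q | (~S & ~P & ~R) | (P & S & ~R)   — simplify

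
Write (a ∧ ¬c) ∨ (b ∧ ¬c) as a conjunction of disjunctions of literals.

(a ∧ ¬c) ∨ (b ∧ ¬c)
⇔ (a ∨ b) ∧ (a ∨ ¬c) ∧ (¬c ∨ b) ∧ (¬c ∨ ¬c)   (distribute ∨ over ∧)
⇔ (a ∨ b) ∧ ¬c   (simplify)

(a ∨ b) ∧ ¬c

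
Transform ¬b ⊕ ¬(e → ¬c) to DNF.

(¬b ∧ ¬e) ∨ (¬b ∧ ¬c) ∨ (b ∧ e ∧ c)

¬b ⊕ ¬(e → ¬c)
≡ (¬b ∧ ¬¬(e → ¬c)) ∨ (¬¬b ∧ ¬(e → ¬c))   [expand ⊕]
≡ (¬b ∧ ¬¬(¬e ∨ ¬c)) ∨ (¬¬b ∧ ¬(e → ¬c))   [eliminate →]
≡ (¬b ∧ ¬¬(¬e ∨ ¬c)) ∨ (¬¬b ∧ ¬(¬e ∨ ¬c))   [eliminate →]
≡ (¬b ∧ (¬e ∨ ¬c)) ∨ (¬¬b ∧ ¬(¬e ∨ ¬c))   [double negation]
≡ (¬b ∧ (¬e ∨ ¬c)) ∨ (b ∧ ¬(¬e ∨ ¬c))   [double negation]
≡ (¬b ∧ (¬e ∨ ¬c)) ∨ (b ∧ ¬¬e ∧ ¬¬c)   [De Morgan]
≡ (¬b ∧ (¬e ∨ ¬c)) ∨ (b ∧ e ∧ ¬¬c)   [double negation]
≡ (¬b ∧ (¬e ∨ ¬c)) ∨ (b ∧ e ∧ c)   [double negation]
≡ (¬b ∧ ¬e) ∨ (¬b ∧ ¬c) ∨ (b ∧ e ∧ c)   [distribute ∧ over ∨]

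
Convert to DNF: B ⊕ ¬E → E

¬E ∧ B ∨ E

B ⊕ ¬E → E
= ¬(B ⊕ ¬E) ∨ E   [eliminate →]
= ¬(B ∧ ¬¬E ∨ ¬B ∧ ¬E) ∨ E   [expand ⊕]
= ¬(B ∧ ¬¬E) ∧ ¬(¬B ∧ ¬E) ∨ E   [De Morgan]
= (¬B ∨ ¬¬¬E) ∧ ¬(¬B ∧ ¬E) ∨ E   [De Morgan]
= (¬B ∨ ¬E) ∧ ¬(¬B ∧ ¬E) ∨ E   [double negation]
= (¬B ∨ ¬E) ∧ (¬¬B ∨ ¬¬E) ∨ E   [De Morgan]
= (¬B ∨ ¬E) ∧ (B ∨ ¬¬E) ∨ E   [double negation]
= (¬B ∨ ¬E) ∧ (B ∨ E) ∨ E   [double negation]
= ¬B ∧ B ∨ ¬B ∧ E ∨ ¬E ∧ B ∨ ¬E ∧ E ∨ E   [distribute ∧ over ∨]
= ¬E ∧ B ∨ E   [simplify]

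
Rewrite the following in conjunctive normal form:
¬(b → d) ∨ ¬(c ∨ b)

(b ∨ ¬c) ∧ (¬d ∨ ¬c) ∧ (¬d ∨ ¬b)

¬(b → d) ∨ ¬(c ∨ b)
⇔ ¬(¬b ∨ d) ∨ ¬(c ∨ b)   (eliminate →)
⇔ (¬¬b ∧ ¬d) ∨ ¬(c ∨ b)   (De Morgan)
⇔ (b ∧ ¬d) ∨ ¬(c ∨ b)   (double negation)
⇔ (b ∧ ¬d) ∨ (¬c ∧ ¬b)   (De Morgan)
⇔ (b ∨ ¬c) ∧ (b ∨ ¬b) ∧ (¬d ∨ ¬c) ∧ (¬d ∨ ¬b)   (distribute ∨ over ∧)
⇔ (b ∨ ¬c) ∧ (¬d ∨ ¬c) ∧ (¬d ∨ ¬b)   (simplify)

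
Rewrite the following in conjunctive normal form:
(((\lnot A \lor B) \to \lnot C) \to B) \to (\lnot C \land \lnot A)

(((\lnot A \lor B) \to \lnot C) \to B) \to (\lnot C \land \lnot A)
⇔ \lnot (((\lnot A \lor B) \to \lnot C) \to B) \lor (\lnot C \land \lnot A)
⇔ \lnot (\lnot ((\lnot A \lor B) \to \lnot C) \lor B) \lor (\lnot C \land \lnot A)
⇔ \lnot (\lnot (\lnot (\lnot A \lor B) \lor \lnot C) \lor B) \lor (\lnot C \land \lnot A)
⇔ (\lnot \lnot (\lnot (\lnot A \lor B) \lor \lnot C) \land \lnot B) \lor (\lnot C \land \lnot A)
⇔ ((\lnot (\lnot A \lor B) \lor \lnot C) \land \lnot B) \lor (\lnot C \land \lnot A)
⇔ (((\lnot \lnot A \land \lnot B) \lor \lnot C) \land \lnot B) \lor (\lnot C \land \lnot A)
⇔ (((A \land \lnot B) \lor \lnot C) \land \lnot B) \lor (\lnot C \land \lnot A)
⇔ (A \lor \lnot C \lor \lnot C) \land (A \lor \lnot C \lor \lnot A) \land (\lnot B \lor \lnot C \lor \lnot C) \land (\lnot B \lor \lnot C \lor \lnot A) \land (\lnot B \lor \lnot C) \land (\lnot B \lor \lnot A)
⇔ (A \lor \lnot C) \land (\lnot B \lor \lnot C) \land (\lnot B \lor \lnot A)

(A \lor \lnot C) \land (\lnot B \lor \lnot C) \land (\lnot B \lor \lnot A)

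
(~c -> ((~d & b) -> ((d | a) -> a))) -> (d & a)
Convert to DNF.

d & a

(~c -> ((~d & b) -> ((d | a) -> a))) -> (d & a)
≡ ~(~c -> ((~d & b) -> ((d | a) -> a))) | (d & a)   (eliminate ->)
≡ ~(~~c | ((~d & b) -> ((d | a) -> a))) | (d & a)   (eliminate ->)
≡ ~(~~c | ~(~d & b) | ((d | a) -> a)) | (d & a)   (eliminate ->)
≡ ~(~~c | ~(~d & b) | ~(d | a) | a) | (d & a)   (eliminate ->)
≡ (~~~c & ~~(~d & b) & ~~(d | a) & ~a) | (d & a)   (De Morgan)
≡ (~c & ~~(~d & b) & ~~(d | a) & ~a) | (d & a)   (double negation)
≡ (~c & ~d & b & ~~(d | a) & ~a) | (d & a)   (double negation)
≡ (~c & ~d & b & (d | a) & ~a) | (d & a)   (double negation)
≡ (~c & ~d & b & d & ~a) | (~c & ~d & b & a & ~a) | (d & a)   (distribute & over |)
≡ d & a   (simplify)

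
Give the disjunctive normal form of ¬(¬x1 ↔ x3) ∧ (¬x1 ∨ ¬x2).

¬(¬x1 ↔ x3) ∧ (¬x1 ∨ ¬x2)
≡ ¬((¬x1 → x3) ∧ (x3 → ¬x1)) ∧ (¬x1 ∨ ¬x2)   [eliminate ↔]
≡ ¬((¬¬x1 ∨ x3) ∧ (x3 → ¬x1)) ∧ (¬x1 ∨ ¬x2)   [eliminate →]
≡ ¬((¬¬x1 ∨ x3) ∧ (¬x3 ∨ ¬x1)) ∧ (¬x1 ∨ ¬x2)   [eliminate →]
≡ (¬(¬¬x1 ∨ x3) ∨ ¬(¬x3 ∨ ¬x1)) ∧ (¬x1 ∨ ¬x2)   [De Morgan]
≡ ((¬¬¬x1 ∧ ¬x3) ∨ ¬(¬x3 ∨ ¬x1)) ∧ (¬x1 ∨ ¬x2)   [De Morgan]
≡ ((¬x1 ∧ ¬x3) ∨ ¬(¬x3 ∨ ¬x1)) ∧ (¬x1 ∨ ¬x2)   [double negation]
≡ ((¬x1 ∧ ¬x3) ∨ (¬¬x3 ∧ ¬¬x1)) ∧ (¬x1 ∨ ¬x2)   [De Morgan]
≡ ((¬x1 ∧ ¬x3) ∨ (x3 ∧ ¬¬x1)) ∧ (¬x1 ∨ ¬x2)   [double negation]
≡ ((¬x1 ∧ ¬x3) ∨ (x3 ∧ x1)) ∧ (¬x1 ∨ ¬x2)   [double negation]
≡ (¬x1 ∧ ¬x3 ∧ ¬x1) ∨ (¬x1 ∧ ¬x3 ∧ ¬x2) ∨ (x3 ∧ x1 ∧ ¬x1) ∨ (x3 ∧ x1 ∧ ¬x2)   [distribute ∧ over ∨]
≡ (¬x1 ∧ ¬x3) ∨ (x3 ∧ x1 ∧ ¬x2)   [simplify]

(¬x1 ∧ ¬x3) ∨ (x3 ∧ x1 ∧ ¬x2)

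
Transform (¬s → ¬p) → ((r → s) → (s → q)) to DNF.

¬s ∨ q

(¬s → ¬p) → ((r → s) → (s → q))
≡ ¬(¬s → ¬p) ∨ ((r → s) → (s → q))
≡ ¬(¬¬s ∨ ¬p) ∨ ((r → s) → (s → q))
≡ ¬(¬¬s ∨ ¬p) ∨ ¬(r → s) ∨ (s → q)
≡ ¬(¬¬s ∨ ¬p) ∨ ¬(¬r ∨ s) ∨ (s → q)
≡ ¬(¬¬s ∨ ¬p) ∨ ¬(¬r ∨ s) ∨ ¬s ∨ q
≡ (¬¬¬s ∧ ¬¬p) ∨ ¬(¬r ∨ s) ∨ ¬s ∨ q
≡ (¬s ∧ ¬¬p) ∨ ¬(¬r ∨ s) ∨ ¬s ∨ q
≡ (¬s ∧ p) ∨ ¬(¬r ∨ s) ∨ ¬s ∨ q
≡ (¬s ∧ p) ∨ (¬¬r ∧ ¬s) ∨ ¬s ∨ q
≡ (¬s ∧ p) ∨ (r ∧ ¬s) ∨ ¬s ∨ q
≡ ¬s ∨ q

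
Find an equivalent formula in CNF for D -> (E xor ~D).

D -> (E xor ~D)
⇔ ~D | (E xor ~D)   [eliminate ->]
⇔ ~D | ((E | ~D) & ~(E & ~D))   [expand xor]
⇔ ~D | ((E | ~D) & (~E | ~~D))   [De Morgan]
⇔ ~D | ((E | ~D) & (~E | D))   [double negation]
⇔ (~D | E | ~D) & (~D | ~E | D)   [distribute | over &]
⇔ ~D | E   [simplify]

~D | E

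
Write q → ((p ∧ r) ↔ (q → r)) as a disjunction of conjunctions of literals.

q → ((p ∧ r) ↔ (q → r))
= ¬q ∨ ((p ∧ r) ↔ (q → r))   — eliminate →
= ¬q ∨ (((p ∧ r) → (q → r)) ∧ ((q → r) → (p ∧ r)))   — eliminate ↔
= ¬q ∨ ((¬(p ∧ r) ∨ (q → r)) ∧ ((q → r) → (p ∧ r)))   — eliminate →
= ¬q ∨ ((¬(p ∧ r) ∨ ¬q ∨ r) ∧ ((q → r) → (p ∧ r)))   — eliminate →
= ¬q ∨ ((¬(p ∧ r) ∨ ¬q ∨ r) ∧ (¬(q → r) ∨ (p ∧ r)))   — eliminate →
= ¬q ∨ ((¬(p ∧ r) ∨ ¬q ∨ r) ∧ (¬(¬q ∨ r) ∨ (p ∧ r)))   — eliminate →
= ¬q ∨ ((¬p ∨ ¬r ∨ ¬q ∨ r) ∧ (¬(¬q ∨ r) ∨ (p ∧ r)))   — De Morgan
= ¬q ∨ ((¬p ∨ ¬r ∨ ¬q ∨ r) ∧ ((¬¬q ∧ ¬r) ∨ (p ∧ r)))   — De Morgan
= ¬q ∨ ((¬p ∨ ¬r ∨ ¬q ∨ r) ∧ ((q ∧ ¬r) ∨ (p ∧ r)))   — double negation
= ¬q ∨ (¬p ∧ q ∧ ¬r) ∨ (¬p ∧ p ∧ r) ∨ (¬r ∧ q ∧ ¬r) ∨ (¬r ∧ p ∧ r) ∨ (¬q ∧ q ∧ ¬r) ∨ (¬q ∧ p ∧ r) ∨ (r ∧ q ∧ ¬r) ∨ (r ∧ p ∧ r)   — distribute ∧ over ∨
= ¬q ∨ (¬r ∧ q) ∨ (r ∧ p)   — simplify

¬q ∨ (¬r ∧ q) ∨ (r ∧ p)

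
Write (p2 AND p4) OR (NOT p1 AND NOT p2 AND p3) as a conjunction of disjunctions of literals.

(p2 AND p4) OR (NOT p1 AND NOT p2 AND p3)
≡ (p2 OR NOT p1) AND (p2 OR NOT p2) AND (p2 OR p3) AND (p4 OR NOT p1) AND (p4 OR NOT p2) AND (p4 OR p3)   [distribute OR over AND]
≡ (p2 OR NOT p1) AND (p2 OR p3) AND (p4 OR NOT p1) AND (p4 OR NOT p2) AND (p4 OR p3)   [simplify]

(p2 OR NOT p1) AND (p2 OR p3) AND (p4 OR NOT p1) AND (p4 OR NOT p2) AND (p4 OR p3)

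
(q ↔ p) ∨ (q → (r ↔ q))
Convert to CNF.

(q ↔ p) ∨ (q → (r ↔ q))
≡ ((q → p) ∧ (p → q)) ∨ (q → (r ↔ q))   [eliminate ↔]
≡ ((¬q ∨ p) ∧ (p → q)) ∨ (q → (r ↔ q))   [eliminate →]
≡ ((¬q ∨ p) ∧ (¬p ∨ q)) ∨ (q → (r ↔ q))   [eliminate →]
≡ ((¬q ∨ p) ∧ (¬p ∨ q)) ∨ ¬q ∨ (r ↔ q)   [eliminate →]
≡ ((¬q ∨ p) ∧ (¬p ∨ q)) ∨ ¬q ∨ ((r → q) ∧ (q → r))   [eliminate ↔]
≡ ((¬q ∨ p) ∧ (¬p ∨ q)) ∨ ¬q ∨ ((¬r ∨ q) ∧ (q → r))   [eliminate →]
≡ ((¬q ∨ p) ∧ (¬p ∨ q)) ∨ ¬q ∨ ((¬r ∨ q) ∧ (¬q ∨ r))   [eliminate →]
≡ (¬q ∨ p ∨ ¬q ∨ ¬r ∨ q) ∧ (¬q ∨ p ∨ ¬q ∨ ¬q ∨ r) ∧ (¬p ∨ q ∨ ¬q ∨ ¬r ∨ q) ∧ (¬p ∨ q ∨ ¬q ∨ ¬q ∨ r)   [distribute ∨ over ∧]
≡ ¬q ∨ p ∨ r   [simplify]

¬q ∨ p ∨ r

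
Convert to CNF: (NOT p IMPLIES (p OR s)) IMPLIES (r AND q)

(NOT p IMPLIES (p OR s)) IMPLIES (r AND q)
⇔ NOT (NOT p IMPLIES (p OR s)) OR (r AND q)
⇔ NOT (NOT NOT p OR p OR s) OR (r AND q)
⇔ (NOT NOT NOT p AND NOT p AND NOT s) OR (r AND q)
⇔ (NOT p AND NOT p AND NOT s) OR (r AND q)
⇔ (NOT p OR r) AND (NOT p OR q) AND (NOT p OR r) AND (NOT p OR q) AND (NOT s OR r) AND (NOT s OR q)
⇔ (NOT p OR r) AND (NOT p OR q) AND (NOT s OR r) AND (NOT s OR q)

(NOT p OR r) AND (NOT p OR q) AND (NOT s OR r) AND (NOT s OR q)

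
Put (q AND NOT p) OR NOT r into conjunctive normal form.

(q AND NOT p) OR NOT r
⇔ (q OR NOT r) AND (NOT p OR NOT r)   (distribute OR over AND)

(q OR NOT r) AND (NOT p OR NOT r)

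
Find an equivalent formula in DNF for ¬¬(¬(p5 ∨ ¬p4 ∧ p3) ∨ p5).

¬¬(¬(p5 ∨ ¬p4 ∧ p3) ∨ p5)
⇔ ¬(p5 ∨ ¬p4 ∧ p3) ∨ p5   [double negation]
⇔ ¬p5 ∧ ¬(¬p4 ∧ p3) ∨ p5   [De Morgan]
⇔ ¬p5 ∧ (¬¬p4 ∨ ¬p3) ∨ p5   [De Morgan]
⇔ ¬p5 ∧ (p4 ∨ ¬p3) ∨ p5   [double negation]
⇔ ¬p5 ∧ p4 ∨ ¬p5 ∧ ¬p3 ∨ p5   [distribute ∧ over ∨]

¬p5 ∧ p4 ∨ ¬p5 ∧ ¬p3 ∨ p5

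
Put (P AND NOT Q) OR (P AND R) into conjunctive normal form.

(P AND NOT Q) OR (P AND R)
≡ (P OR P) AND (P OR R) AND (NOT Q OR P) AND (NOT Q OR R)   (distribute OR over AND)
≡ P AND (NOT Q OR R)   (simplify)

P AND (NOT Q OR R)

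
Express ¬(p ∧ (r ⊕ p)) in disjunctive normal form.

¬(p ∧ (r ⊕ p))
≡ ¬(p ∧ ((r ∧ ¬p) ∨ (¬r ∧ p)))   (expand ⊕)
≡ ¬p ∨ ¬((r ∧ ¬p) ∨ (¬r ∧ p))   (De Morgan)
≡ ¬p ∨ (¬(r ∧ ¬p) ∧ ¬(¬r ∧ p))   (De Morgan)
≡ ¬p ∨ ((¬r ∨ ¬¬p) ∧ ¬(¬r ∧ p))   (De Morgan)
≡ ¬p ∨ ((¬r ∨ p) ∧ ¬(¬r ∧ p))   (double negation)
≡ ¬p ∨ ((¬r ∨ p) ∧ (¬¬r ∨ ¬p))   (De Morgan)
≡ ¬p ∨ ((¬r ∨ p) ∧ (r ∨ ¬p))   (double negation)
≡ ¬p ∨ (¬r ∧ r) ∨ (¬r ∧ ¬p) ∨ (p ∧ r) ∨ (p ∧ ¬p)   (distribute ∧ over ∨)
≡ ¬p ∨ (p ∧ r)   (simplify)

¬p ∨ (p ∧ r)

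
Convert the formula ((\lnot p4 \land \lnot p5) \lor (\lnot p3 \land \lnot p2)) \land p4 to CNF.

(\lnot p4 \lor \lnot p3) \land (\lnot p4 \lor \lnot p2) \land (\lnot p5 \lor \lnot p3) \land (\lnot p5 \lor \lnot p2) \land p4

((\lnot p4 \land \lnot p5) \lor (\lnot p3 \land \lnot p2)) \land p4
≡ (\lnot p4 \lor \lnot p3) \land (\lnot p4 \lor \lnot p2) \land (\lnot p5 \lor \lnot p3) \land (\lnot p5 \lor \lnot p2) \land p4   [distribute \lor over \land]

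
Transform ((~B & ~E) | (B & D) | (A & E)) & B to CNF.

(~B | D | A) & (~B | D | E) & (~E | D | A) & B

((~B & ~E) | (B & D) | (A & E)) & B
≡ (~B | B | A) & (~B | B | E) & (~B | D | A) & (~B | D | E) & (~E | B | A) & (~E | B | E) & (~E | D | A) & (~E | D | E) & B
≡ (~B | D | A) & (~B | D | E) & (~E | D | A) & B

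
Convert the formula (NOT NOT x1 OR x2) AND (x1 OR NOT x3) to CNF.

(x1 OR x2) AND (x1 OR NOT x3)

(NOT NOT x1 OR x2) AND (x1 OR NOT x3)
≡ (x1 OR x2) AND (x1 OR NOT x3)   [double negation]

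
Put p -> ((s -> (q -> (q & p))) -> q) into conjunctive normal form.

p -> ((s -> (q -> (q & p))) -> q)
≡ ~p | ((s -> (q -> (q & p))) -> q)
≡ ~p | ~(s -> (q -> (q & p))) | q
≡ ~p | ~(~s | (q -> (q & p))) | q
≡ ~p | ~(~s | ~q | (q & p)) | q
≡ ~p | (~~s & ~~q & ~(q & p)) | q
≡ ~p | (s & ~~q & ~(q & p)) | q
≡ ~p | (s & q & ~(q & p)) | q
≡ ~p | (s & q & (~q | ~p)) | q
≡ (~p | s | q) & (~p | q | q) & (~p | ~q | ~p | q)
≡ ~p | q

~p | q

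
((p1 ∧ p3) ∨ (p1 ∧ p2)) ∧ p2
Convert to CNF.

((p1 ∧ p3) ∨ (p1 ∧ p2)) ∧ p2
≡ (p1 ∨ p1) ∧ (p1 ∨ p2) ∧ (p3 ∨ p1) ∧ (p3 ∨ p2) ∧ p2   [distribute ∨ over ∧]
≡ p1 ∧ p2   [simplify]

p1 ∧ p2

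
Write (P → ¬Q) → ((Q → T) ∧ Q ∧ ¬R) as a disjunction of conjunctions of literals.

(P ∧ Q) ∨ (T ∧ Q ∧ ¬R)

(P → ¬Q) → ((Q → T) ∧ Q ∧ ¬R)
⇔ ¬(P → ¬Q) ∨ ((Q → T) ∧ Q ∧ ¬R)   [eliminate →]
⇔ ¬(¬P ∨ ¬Q) ∨ ((Q → T) ∧ Q ∧ ¬R)   [eliminate →]
⇔ ¬(¬P ∨ ¬Q) ∨ ((¬Q ∨ T) ∧ Q ∧ ¬R)   [eliminate →]
⇔ (¬¬P ∧ ¬¬Q) ∨ ((¬Q ∨ T) ∧ Q ∧ ¬R)   [De Morgan]
⇔ (P ∧ ¬¬Q) ∨ ((¬Q ∨ T) ∧ Q ∧ ¬R)   [double negation]
⇔ (P ∧ Q) ∨ ((¬Q ∨ T) ∧ Q ∧ ¬R)   [double negation]
⇔ (P ∧ Q) ∨ (¬Q ∧ Q ∧ ¬R) ∨ (T ∧ Q ∧ ¬R)   [distribute ∧ over ∨]
⇔ (P ∧ Q) ∨ (T ∧ Q ∧ ¬R)   [simplify]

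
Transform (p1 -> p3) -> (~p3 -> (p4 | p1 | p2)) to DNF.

p3 | p4 | p1 | p2

(p1 -> p3) -> (~p3 -> (p4 | p1 | p2))
⇔ ~(p1 -> p3) | (~p3 -> (p4 | p1 | p2))   — eliminate ->
⇔ ~(~p1 | p3) | (~p3 -> (p4 | p1 | p2))   — eliminate ->
⇔ ~(~p1 | p3) | ~~p3 | p4 | p1 | p2   — eliminate ->
⇔ (~~p1 & ~p3) | ~~p3 | p4 | p1 | p2   — De Morgan
⇔ (p1 & ~p3) | ~~p3 | p4 | p1 | p2   — double negation
⇔ (p1 & ~p3) | p3 | p4 | p1 | p2   — double negation
⇔ p3 | p4 | p1 | p2   — simplify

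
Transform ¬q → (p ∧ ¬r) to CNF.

(q ∨ p) ∧ (q ∨ ¬r)

¬q → (p ∧ ¬r)
⇔ ¬¬q ∨ (p ∧ ¬r)   (eliminate →)
⇔ q ∨ (p ∧ ¬r)   (double negation)
⇔ (q ∨ p) ∧ (q ∨ ¬r)   (distribute ∨ over ∧)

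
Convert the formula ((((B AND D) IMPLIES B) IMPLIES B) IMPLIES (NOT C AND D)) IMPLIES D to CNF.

B OR D

((((B AND D) IMPLIES B) IMPLIES B) IMPLIES (NOT C AND D)) IMPLIES D
≡ NOT ((((B AND D) IMPLIES B) IMPLIES B) IMPLIES (NOT C AND D)) OR D   (eliminate IMPLIES)
≡ NOT (NOT (((B AND D) IMPLIES B) IMPLIES B) OR (NOT C AND D)) OR D   (eliminate IMPLIES)
≡ NOT (NOT (NOT ((B AND D) IMPLIES B) OR B) OR (NOT C AND D)) OR D   (eliminate IMPLIES)
≡ NOT (NOT (NOT (NOT (B AND D) OR B) OR B) OR (NOT C AND D)) OR D   (eliminate IMPLIES)
≡ (NOT NOT (NOT (NOT (B AND D) OR B) OR B) AND NOT (NOT C AND D)) OR D   (De Morgan)
≡ ((NOT (NOT (B AND D) OR B) OR B) AND NOT (NOT C AND D)) OR D   (double negation)
≡ (((NOT NOT (B AND D) AND NOT B) OR B) AND NOT (NOT C AND D)) OR D   (De Morgan)
≡ (((B AND D AND NOT B) OR B) AND NOT (NOT C AND D)) OR D   (double negation)
≡ (((B AND D AND NOT B) OR B) AND (NOT NOT C OR NOT D)) OR D   (De Morgan)
≡ (((B AND D AND NOT B) OR B) AND (C OR NOT D)) OR D   (double negation)
≡ (B OR B OR D) AND (D OR B OR D) AND (NOT B OR B OR D) AND (C OR NOT D OR D)   (distribute OR over AND)
≡ B OR D   (simplify)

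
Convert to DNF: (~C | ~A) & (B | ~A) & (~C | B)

(~C & B) | (~C & ~A) | (~A & B)

(~C | ~A) & (B | ~A) & (~C | B)
= (~C & B & ~C) | (~C & B & B) | (~C & ~A & ~C) | (~C & ~A & B) | (~A & B & ~C) | (~A & B & B) | (~A & ~A & ~C) | (~A & ~A & B)
= (~C & B) | (~C & ~A) | (~A & B)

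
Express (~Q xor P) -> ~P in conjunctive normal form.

~P | ~Q

(~Q xor P) -> ~P
≡ ~(~Q xor P) | ~P
≡ ~((~Q | P) & ~(~Q & P)) | ~P
≡ ~(~Q | P) | ~~(~Q & P) | ~P
≡ (~~Q & ~P) | ~~(~Q & P) | ~P
≡ (Q & ~P) | ~~(~Q & P) | ~P
≡ (Q & ~P) | (~Q & P) | ~P
≡ (Q | ~Q | ~P) & (Q | P | ~P) & (~P | ~Q | ~P) & (~P | P | ~P)
≡ ~P | ~Q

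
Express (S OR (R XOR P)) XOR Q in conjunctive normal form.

(S OR (R XOR P)) XOR Q
≡ (S OR (R XOR P) OR Q) AND NOT ((S OR (R XOR P)) AND Q)   [expand XOR]
≡ (S OR ((R OR P) AND NOT (R AND P)) OR Q) AND NOT ((S OR (R XOR P)) AND Q)   [expand XOR]
≡ (S OR ((R OR P) AND NOT (R AND P)) OR Q) AND NOT ((S OR ((R OR P) AND NOT (R AND P))) AND Q)   [expand XOR]
≡ (S OR ((R OR P) AND (NOT R OR NOT P)) OR Q) AND NOT ((S OR ((R OR P) AND NOT (R AND P))) AND Q)   [De Morgan]
≡ (S OR ((R OR P) AND (NOT R OR NOT P)) OR Q) AND (NOT (S OR ((R OR P) AND NOT (R AND P))) OR NOT Q)   [De Morgan]
≡ (S OR ((R OR P) AND (NOT R OR NOT P)) OR Q) AND ((NOT S AND NOT ((R OR P) AND NOT (R AND P))) OR NOT Q)   [De Morgan]
≡ (S OR ((R OR P) AND (NOT R OR NOT P)) OR Q) AND ((NOT S AND (NOT (R OR P) OR NOT NOT (R AND P))) OR NOT Q)   [De Morgan]
≡ (S OR ((R OR P) AND (NOT R OR NOT P)) OR Q) AND ((NOT S AND ((NOT R AND NOT P) OR NOT NOT (R AND P))) OR NOT Q)   [De Morgan]
≡ (S OR ((R OR P) AND (NOT R OR NOT P)) OR Q) AND ((NOT S AND ((NOT R AND NOT P) OR (R AND P))) OR NOT Q)   [double negation]
≡ (S OR R OR P OR Q) AND (S OR NOT R OR NOT P OR Q) AND (NOT S OR NOT Q) AND (NOT R OR R OR NOT Q) AND (NOT R OR P OR NOT Q) AND (NOT P OR R OR NOT Q) AND (NOT P OR P OR NOT Q)   [distribute OR over AND]
≡ (S OR R OR P OR Q) AND (S OR NOT R OR NOT P OR Q) AND (NOT S OR NOT Q) AND (NOT R OR P OR NOT Q) AND (NOT P OR R OR NOT Q)   [simplify]

(S OR R OR P OR Q) AND (S OR NOT R OR NOT P OR Q) AND (NOT S OR NOT Q) AND (NOT R OR P OR NOT Q) AND (NOT P OR R OR NOT Q)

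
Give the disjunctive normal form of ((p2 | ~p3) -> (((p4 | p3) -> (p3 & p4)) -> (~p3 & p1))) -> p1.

(p2 & p3 & p4) | (~p3 & ~p4 & ~p1) | p1

((p2 | ~p3) -> (((p4 | p3) -> (p3 & p4)) -> (~p3 & p1))) -> p1
≡ ~((p2 | ~p3) -> (((p4 | p3) -> (p3 & p4)) -> (~p3 & p1))) | p1
≡ ~(~(p2 | ~p3) | (((p4 | p3) -> (p3 & p4)) -> (~p3 & p1))) | p1
≡ ~(~(p2 | ~p3) | ~((p4 | p3) -> (p3 & p4)) | (~p3 & p1)) | p1
≡ ~(~(p2 | ~p3) | ~(~(p4 | p3) | (p3 & p4)) | (~p3 & p1)) | p1
≡ (~~(p2 | ~p3) & ~~(~(p4 | p3) | (p3 & p4)) & ~(~p3 & p1)) | p1
≡ ((p2 | ~p3) & ~~(~(p4 | p3) | (p3 & p4)) & ~(~p3 & p1)) | p1
≡ ((p2 | ~p3) & (~(p4 | p3) | (p3 & p4)) & ~(~p3 & p1)) | p1
≡ ((p2 | ~p3) & ((~p4 & ~p3) | (p3 & p4)) & ~(~p3 & p1)) | p1
≡ ((p2 | ~p3) & ((~p4 & ~p3) | (p3 & p4)) & (~~p3 | ~p1)) | p1
≡ ((p2 | ~p3) & ((~p4 & ~p3) | (p3 & p4)) & (p3 | ~p1)) | p1
≡ (p2 & ~p4 & ~p3 & p3) | (p2 & ~p4 & ~p3 & ~p1) | (p2 & p3 & p4 & p3) | (p2 & p3 & p4 & ~p1) | (~p3 & ~p4 & ~p3 & p3) | (~p3 & ~p4 & ~p3 & ~p1) | (~p3 & p3 & p4 & p3) | (~p3 & p3 & p4 & ~p1) | p1
≡ (p2 & p3 & p4) | (~p3 & ~p4 & ~p1) | p1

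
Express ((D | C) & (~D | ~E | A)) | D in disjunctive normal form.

(C & ~D) | (C & ~E) | (C & A) | D

((D | C) & (~D | ~E | A)) | D
⇔ (D & ~D) | (D & ~E) | (D & A) | (C & ~D) | (C & ~E) | (C & A) | D   — distribute & over |
⇔ (C & ~D) | (C & ~E) | (C & A) | D   — simplify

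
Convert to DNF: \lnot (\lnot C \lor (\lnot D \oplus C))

C \land \lnot D

\lnot (\lnot C \lor (\lnot D \oplus C))
≡ \lnot (\lnot C \lor (\lnot D \land \lnot C) \lor (\lnot \lnot D \land C))   (expand \oplus)
≡ \lnot \lnot C \land \lnot (\lnot D \land \lnot C) \land \lnot (\lnot \lnot D \land C)   (De Morgan)
≡ C \land \lnot (\lnot D \land \lnot C) \land \lnot (\lnot \lnot D \land C)   (double negation)
≡ C \land (\lnot \lnot D \lor \lnot \lnot C) \land \lnot (\lnot \lnot D \land C)   (De Morgan)
≡ C \land (D \lor \lnot \lnot C) \land \lnot (\lnot \lnot D \land C)   (double negation)
≡ C \land (D \lor C) \land \lnot (\lnot \lnot D \land C)   (double negation)
≡ C \land (D \lor C) \land (\lnot \lnot \lnot D \lor \lnot C)   (De Morgan)
≡ C \land (D \lor C) \land (\lnot D \lor \lnot C)   (double negation)
≡ (C \land D \land \lnot D) \lor (C \land D \land \lnot C) \lor (C \land C \land \lnot D) \lor (C \land C \land \lnot C)   (distribute \land over \lor)
≡ C \land \lnot D   (simplify)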